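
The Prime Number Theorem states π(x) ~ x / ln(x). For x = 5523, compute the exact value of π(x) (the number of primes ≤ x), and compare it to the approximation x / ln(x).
π(5523) = 730;  x/ln(x) ≈ 640.97;  relative error ≈ 12.20%.

Directly count primes up to 5523: π(5523) = 730. The PNT approximation gives 5523/ln(5523) ≈ 5523/8.61668 ≈ 640.97. Relative error (π(x) − x/ln(x)) / π(x) ≈ 12.20%; the approximation is known to undercount slightly (Li(x) is a better estimate).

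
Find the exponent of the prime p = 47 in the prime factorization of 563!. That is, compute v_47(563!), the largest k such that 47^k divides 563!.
v_47(563!) = 11

Legendre's formula: v_p(n!) = Σ_{k ≥ 1} ⌊n / p^k⌋. For p = 47, n = 563, the terms are:
  ⌊563/47^1⌋ = ⌊563/47⌋ = 11
(the next term ⌊563/47^2⌋ = 0, terminating the sum). Summing: v_47(563!) = 11 = 11.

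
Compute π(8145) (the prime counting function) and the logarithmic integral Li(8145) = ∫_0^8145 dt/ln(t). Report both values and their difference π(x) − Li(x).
π(8145) = 1022;  Li(8145) ≈ 1042.53;  π(x) − Li(x) ≈ -20.53.

Direct count of primes ≤ 8145 gives π(8145) = 1022. Numerical evaluation of the logarithmic integral gives Li(8145) ≈ 1042.53. The difference π(x) − Li(x) ≈ -20.53 is typically negative for small/moderate x (Li(x) overestimates), though Littlewood's theorem shows this sign changes infinitely often.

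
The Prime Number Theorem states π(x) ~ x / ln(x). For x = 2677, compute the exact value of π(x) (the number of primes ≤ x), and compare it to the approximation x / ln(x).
π(2677) = 388;  x/ln(x) ≈ 339.18;  relative error ≈ 12.58%.

Directly count primes up to 2677: π(2677) = 388. The PNT approximation gives 2677/ln(2677) ≈ 2677/7.89245 ≈ 339.18. Relative error (π(x) − x/ln(x)) / π(x) ≈ 12.58%; the approximation is known to undercount slightly (Li(x) is a better estimate).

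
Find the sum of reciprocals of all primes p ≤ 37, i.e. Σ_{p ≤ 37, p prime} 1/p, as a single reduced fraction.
Σ 1/p = 11819186711467/7420738134810

π(37) = 12, so the primes ≤ 37 are [2, 3, 5, 7, 11, 13, 17, 19, 23, 29, 31, 37]. Summing 1/p over these primes: 11819186711467/7420738134810 ≈ 1.5927. Mertens estimate ln ln(37) + 0.2615 ≈ 1.5455.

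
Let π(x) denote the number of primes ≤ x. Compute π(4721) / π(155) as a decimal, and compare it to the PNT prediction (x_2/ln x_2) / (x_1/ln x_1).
π(4721)/π(155) = 636/36 ≈ 17.6667;  PNT prediction ≈ 18.1580.

π(155) = 36 and π(4721) = 636, so π(4721)/π(155) ≈ 17.6667. The PNT-predicted ratio is (4721/ln(4721)) / (155/ln(155)) ≈ 18.1580. The two agree to within a few percent, as expected.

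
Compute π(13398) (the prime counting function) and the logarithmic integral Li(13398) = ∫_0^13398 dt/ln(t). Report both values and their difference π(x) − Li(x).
π(13398) = 1588;  Li(13398) ≈ 1609.06;  π(x) − Li(x) ≈ -21.06.

Direct count of primes ≤ 13398 gives π(13398) = 1588. Numerical evaluation of the logarithmic integral gives Li(13398) ≈ 1609.06. The difference π(x) − Li(x) ≈ -21.06 is typically negative for small/moderate x (Li(x) overestimates), though Littlewood's theorem shows this sign changes infinitely often.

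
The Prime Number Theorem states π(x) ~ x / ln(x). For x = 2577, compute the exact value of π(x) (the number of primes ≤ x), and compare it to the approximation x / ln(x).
π(2577) = 375;  x/ln(x) ≈ 328.10;  relative error ≈ 12.51%.

Directly count primes up to 2577: π(2577) = 375. The PNT approximation gives 2577/ln(2577) ≈ 2577/7.85438 ≈ 328.10. Relative error (π(x) − x/ln(x)) / π(x) ≈ 12.51%; the approximation is known to undercount slightly (Li(x) is a better estimate).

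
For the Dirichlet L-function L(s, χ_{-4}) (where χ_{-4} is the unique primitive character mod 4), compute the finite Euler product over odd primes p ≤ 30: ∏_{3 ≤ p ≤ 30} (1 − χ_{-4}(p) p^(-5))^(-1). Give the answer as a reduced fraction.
∏ = 56323365267735696811786180032270097409625/56540602747326702466218687430868194033664

The odd primes p ≤ 30 are [3, 5, 7, 11, 13, 17, 19, 23, 29]. For each, χ(p) = 1 if p ≡ 1 mod 4, χ(p) = −1 if p ≡ 3 mod 4. Taking (1 − χ(p)/p^5)^(-1) = p^5/(p^5 − χ(p)): (1 − (-1)/3^5)^(-1) · (1 − (1)/5^5)^(-1) · (1 − (-1)/7^5)^(-1) · (1 − (-1)/11^5)^(-1) · (1 − (1)/13^5)^(-1) · (1 − (1)/17^5)^(-1) · (1 − (-1)/19^5)^(-1) · (1 − (-1)/23^5)^(-1) · (1 − (1)/29^5)^(-1) = 56323365267735696811786180032270097409625/56540602747326702466218687430868194033664.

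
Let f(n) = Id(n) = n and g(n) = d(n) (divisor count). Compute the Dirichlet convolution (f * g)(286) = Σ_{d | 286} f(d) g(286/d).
(Id * d)(286) = 780

Divisors of 286: [1, 2, 11, 13, 22, 26, 143, 286]. For each d | 286:
  d = 1: Id(1) · d(286/1) = 1 · 8 = 8
  d = 2: Id(2) · d(286/2) = 2 · 4 = 8
  d = 11: Id(11) · d(286/11) = 11 · 4 = 44
  d = 13: Id(13) · d(286/13) = 13 · 4 = 52
  d = 22: Id(22) · d(286/22) = 22 · 2 = 44
  d = 26: Id(26) · d(286/26) = 26 · 2 = 52
  d = 143: Id(143) · d(286/143) = 143 · 2 = 286
  d = 286: Id(286) · d(286/286) = 286 · 1 = 286
Summing: (Id * d)(286) = 8 + 8 + 44 + 52 + 44 + 52 + 286 + 286 = 780.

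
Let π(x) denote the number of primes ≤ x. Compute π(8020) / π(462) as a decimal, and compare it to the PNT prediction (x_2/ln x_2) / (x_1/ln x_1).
π(8020)/π(462) = 1010/89 ≈ 11.3483;  PNT prediction ≈ 11.8479.

π(462) = 89 and π(8020) = 1010, so π(8020)/π(462) ≈ 11.3483. The PNT-predicted ratio is (8020/ln(8020)) / (462/ln(462)) ≈ 11.8479. The two agree to within a few percent, as expected.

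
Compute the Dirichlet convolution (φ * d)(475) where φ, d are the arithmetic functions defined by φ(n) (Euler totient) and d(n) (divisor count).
(φ * d)(475) = 620

Divisors of 475: [1, 5, 19, 25, 95, 475]. For each d | 475:
  d = 1: φ(1) · d(475/1) = 1 · 6 = 6
  d = 5: φ(5) · d(475/5) = 4 · 4 = 16
  d = 19: φ(19) · d(475/19) = 18 · 3 = 54
  d = 25: φ(25) · d(475/25) = 20 · 2 = 40
  d = 95: φ(95) · d(475/95) = 72 · 2 = 144
  d = 475: φ(475) · d(475/475) = 360 · 1 = 360
Summing: (φ * d)(475) = 6 + 16 + 54 + 40 + 144 + 360 = 620.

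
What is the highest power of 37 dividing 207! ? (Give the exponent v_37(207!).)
v_37(207!) = 5

Legendre's formula: v_p(n!) = Σ_{k ≥ 1} ⌊n / p^k⌋. For p = 37, n = 207, the terms are:
  ⌊207/37^1⌋ = ⌊207/37⌋ = 5
(the next term ⌊207/37^2⌋ = 0, terminating the sum). Summing: v_37(207!) = 5 = 5.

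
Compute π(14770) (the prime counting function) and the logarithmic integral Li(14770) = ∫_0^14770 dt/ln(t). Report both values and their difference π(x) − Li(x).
π(14770) = 1730;  Li(14770) ≈ 1752.69;  π(x) − Li(x) ≈ -22.69.

Direct count of primes ≤ 14770 gives π(14770) = 1730. Numerical evaluation of the logarithmic integral gives Li(14770) ≈ 1752.69. The difference π(x) − Li(x) ≈ -22.69 is typically negative for small/moderate x (Li(x) overestimates), though Littlewood's theorem shows this sign changes infinitely often.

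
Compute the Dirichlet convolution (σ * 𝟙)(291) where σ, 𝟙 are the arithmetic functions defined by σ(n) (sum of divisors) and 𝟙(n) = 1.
(σ * 𝟙)(291) = 495

Divisors of 291: [1, 3, 97, 291]. For each d | 291:
  d = 1: σ(1) · 𝟙(291/1) = 1 · 1 = 1
  d = 3: σ(3) · 𝟙(291/3) = 4 · 1 = 4
  d = 97: σ(97) · 𝟙(291/97) = 98 · 1 = 98
  d = 291: σ(291) · 𝟙(291/291) = 392 · 1 = 392
Summing: (σ * 𝟙)(291) = 1 + 4 + 98 + 392 = 495.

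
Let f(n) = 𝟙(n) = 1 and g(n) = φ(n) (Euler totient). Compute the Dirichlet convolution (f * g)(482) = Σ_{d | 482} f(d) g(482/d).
(𝟙 * φ)(482) = 482

Divisors of 482: [1, 2, 241, 482]. For each d | 482:
  d = 1: 𝟙(1) · φ(482/1) = 1 · 240 = 240
  d = 2: 𝟙(2) · φ(482/2) = 1 · 240 = 240
  d = 241: 𝟙(241) · φ(482/241) = 1 · 1 = 1
  d = 482: 𝟙(482) · φ(482/482) = 1 · 1 = 1
Summing: (𝟙 * φ)(482) = 240 + 240 + 1 + 1 = 482.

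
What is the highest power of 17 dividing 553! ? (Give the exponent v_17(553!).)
v_17(553!) = 33

Legendre's formula: v_p(n!) = Σ_{k ≥ 1} ⌊n / p^k⌋. For p = 17, n = 553, the terms are:
  ⌊553/17^1⌋ = ⌊553/17⌋ = 32
  ⌊553/17^2⌋ = ⌊553/289⌋ = 1
(the next term ⌊553/17^3⌋ = 0, terminating the sum). Summing: v_17(553!) = 32 + 1 = 33.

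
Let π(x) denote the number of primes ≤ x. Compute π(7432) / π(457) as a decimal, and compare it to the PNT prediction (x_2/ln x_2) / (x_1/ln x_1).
π(7432)/π(457) = 941/88 ≈ 10.6932;  PNT prediction ≈ 11.1744.

π(457) = 88 and π(7432) = 941, so π(7432)/π(457) ≈ 10.6932. The PNT-predicted ratio is (7432/ln(7432)) / (457/ln(457)) ≈ 11.1744. The two agree to within a few percent, as expected.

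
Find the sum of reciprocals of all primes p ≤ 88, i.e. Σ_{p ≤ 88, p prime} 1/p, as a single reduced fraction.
Σ 1/p = 475714535349241099037539188841003/267064515689275851355624017992790

π(88) = 23, so the primes ≤ 88 are [2, 3, 5, 7, 11, 13, 17, 19, 23, 29, 31, 37, 41, 43, 47, 53, 59, 61, 67, 71, 73, 79, 83]. Summing 1/p over these primes: 475714535349241099037539188841003/267064515689275851355624017992790 ≈ 1.7813. Mertens estimate ln ln(88) + 0.2615 ≈ 1.7605.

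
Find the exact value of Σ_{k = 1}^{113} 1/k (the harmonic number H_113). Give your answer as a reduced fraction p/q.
H_113 = 92269644494133624806164448254219916691626018956801/17379782769567790172972927968296006432665936992320

Direct summation: H_113 = 1 + 1/2 + ... + 1/113. The least common denominator is lcm(1, ..., 113) = 955888052326228459513511038256280353796626534577600; over this denominator the numerator is 955888052326228459513511038256280353796626534577600 + 477944026163114229756755519128140176898313267288800 + 318629350775409486504503679418760117932208844859200 + 238972013081557114878377759564070088449156633644400 + 191177610465245691902702207651256070759325306915520 + 159314675387704743252251839709380058966104422429600 + 136555436046604065644787291179468621970946647796800 + 119486006540778557439188879782035044224578316822200 + 106209783591803162168167893139586705977402948286400 + 95588805232622845951351103825628035379662653457760 + 86898913847838950864864639841480032163329684961600 + 79657337693852371626125919854690029483052211214800 + 73529850178940650731808541404329257984355887275200 + 68277718023302032822393645589734310985473323898400 + 63725870155081897300900735883752023586441768971840 + 59743003270389278719594439891017522112289158411100 + 56228708960366379971383002250369432576272149092800 + 53104891795901581084083946569793352988701474143200 + 50309897490854129448079528329277913357717186030400 + 47794402616311422975675551912814017689831326728880 + 45518478682201355214929097059822873990315549265600 + 43449456923919475432432319920740016081664842480800 + 41560350101140367804935262532881754512896805851200 + 39828668846926185813062959927345014741526105607400 + 38235522093049138380540441530251214151865061383104 + 36764925089470325365904270702164628992177943637600 + 35403261197267720722722631046528901992467649428800 + 34138859011651016411196822794867155492736661949200 + 32961656976766498603914173732975184613676777054400 + 31862935077540948650450367941876011793220884485920 + 30835098462136401919790678653428398509568597889600 + 29871501635194639359797219945508761056144579205550 + 28966304615946316954954879947160010721109894987200 + 28114354480183189985691501125184716288136074546400 + 27311087209320813128957458235893724394189329559360 + 26552445897950790542041973284896676494350737071600 + 25834812225033201608473271304223793345854771204800 + 25154948745427064724039764164638956678858593015200 + 24509950059646883577269513801443085994785295758400 + 23897201308155711487837775956407008844915663364440 + 23314342739664108768622220445275130580405525233600 + 22759239341100677607464548529911436995157774632800 + 22229954705261126965430489261773961716200617083200 + 21724728461959737716216159960370008040832421240400 + 21241956718360632433633578627917341195480589657280 + 20780175050570183902467631266440877256448402925600 + 20338043666515499138585341239495326676523968820800 + 19914334423463092906531479963672507370763052803700 + 19507919435229152234969613025638374567278092542400 + 19117761046524569190270220765125607075932530691552 + 18742902986788793323794334083456477525424049697600 + 18382462544735162682952135351082314496088971818800 + 18035623628796763387047378080307176486728802539200 + 17701630598633860361361315523264450996233824714400 + 17379782769567790172972927968296006432665936992320 + 17069429505825508205598411397433577746368330974600 + 16769965830284709816026509443092637785905728676800 + 16480828488383249301957086866487592306838388527200 + 16201492412308956940906966750106446674519093806400 + 15931467538770474325225183970938005896610442242960 + 15670295939774237041205098987807874652403713681600 + 15417549231068200959895339326714199254784298944800 + 15172826227400451738309699019940957996771849755200 + 14935750817597319679898609972754380528072289602775 + 14705970035788130146361708280865851596871177455040 + 14483152307973158477477439973580005360554947493600 + 14266985855615350141992702063526572444725769172800 + 14057177240091594992845750562592358144068037273200 + 13853450033713455934978420844293918170965601950400 + 13655543604660406564478729117946862197094664779680 + 13463212004594767035401563919102540194318683585600 + 13276222948975395271020986642448338247175368535800 + 13094356881181211774157685455565484298583925131200 + 12917406112516600804236635652111896672927385602400 + 12745174031016379460180147176750404717288353794368 + 12577474372713532362019882082319478339429296507600 + 12414130549691278694980662834497147451904240708800 + 12254975029823441788634756900721542997392647879200 + 12099848763623145057133051117168105744261095374400 + 11948600654077855743918887978203504422457831682220 + 11801087065755906907574210348842967330822549809600 + 11657171369832054384311110222637565290202762616800 + 11516723522002752524259169135617835587911163067200 + 11379619670550338803732274264955718497578887316400 + 11245741792073275994276600450073886515254429818560 + 11114977352630563482715244630886980858100308541600 + 10987218992255499534638057910991728204558925684800 + 10862364230979868858108079980185004020416210620200 + 10740315194676724264196753238834610716816028478400 + 10620978359180316216816789313958670597740294828640 + 10504264311277235818829791629189893997765126753600 + 10390087525285091951233815633220438628224201462800 + 10278366154045467306596892884476132836522865963200 + 10169021833257749569292670619747663338261984410400 + 10061979498170825889615905665855582671543437206080 + 9957167211731546453265739981836253685381526401850 + 9854516003363179994984649878930725296872438500800 + 9753959717614576117484806512819187283639046271200 + 9655434871982105651651626649053336907036631662400 + 9558880523262284595135110382562803537966265345776 + 9464238141843846133797138992636439146501252817600 + 9371451493394396661897167041728238762712024848800 + 9280466527439111257412728526760003434918704219200 + 9191231272367581341476067675541157248044485909400 + 9103695736440271042985819411964574798063109853120 + 9017811814398381693523689040153588243364401269600 + 8933533199310546350593561105198881811183425556800 + 8850815299316930180680657761632225498116912357200 + 8769615158956224399206523286754865631161711326400 + 8689891384783895086486463984148003216332968496160 + 8611604075011067202824423768074597781951590401600 + 8534714752912754102799205698716788873184165487300 + 8459186303771933270031071135011330564571916235200 = 5074830447177349364339044653982095418039431042624055, so H_113 = 5074830447177349364339044653982095418039431042624055/955888052326228459513511038256280353796626534577600; reducing by gcd(5074830447177349364339044653982095418039431042624055, 955888052326228459513511038256280353796626534577600) = 55 gives 92269644494133624806164448254219916691626018956801/17379782769567790172972927968296006432665936992320 ≈ 5.30902. (The PNT-adjacent estimate ln(113) + γ ≈ 5.30460 matches within O(1/n).)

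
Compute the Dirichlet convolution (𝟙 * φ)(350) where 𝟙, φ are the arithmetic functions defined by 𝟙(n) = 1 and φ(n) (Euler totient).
(𝟙 * φ)(350) = 350

Divisors of 350: [1, 2, 5, 7, 10, 14, 25, 35, 50, 70, 175, 350]. For each d | 350:
  d = 1: 𝟙(1) · φ(350/1) = 1 · 120 = 120
  d = 2: 𝟙(2) · φ(350/2) = 1 · 120 = 120
  d = 5: 𝟙(5) · φ(350/5) = 1 · 24 = 24
  d = 7: 𝟙(7) · φ(350/7) = 1 · 20 = 20
  d = 10: 𝟙(10) · φ(350/10) = 1 · 24 = 24
  d = 14: 𝟙(14) · φ(350/14) = 1 · 20 = 20
  d = 25: 𝟙(25) · φ(350/25) = 1 · 6 = 6
  d = 35: 𝟙(35) · φ(350/35) = 1 · 4 = 4
  d = 50: 𝟙(50) · φ(350/50) = 1 · 6 = 6
  d = 70: 𝟙(70) · φ(350/70) = 1 · 4 = 4
  d = 175: 𝟙(175) · φ(350/175) = 1 · 1 = 1
  d = 350: 𝟙(350) · φ(350/350) = 1 · 1 = 1
Summing: (𝟙 * φ)(350) = 120 + 120 + 24 + 20 + 24 + 20 + 6 + 4 + 6 + 4 + 1 + 1 = 350.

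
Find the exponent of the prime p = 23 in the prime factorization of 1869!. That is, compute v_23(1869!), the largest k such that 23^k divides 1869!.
v_23(1869!) = 84

Legendre's formula: v_p(n!) = Σ_{k ≥ 1} ⌊n / p^k⌋. For p = 23, n = 1869, the terms are:
  ⌊1869/23^1⌋ = ⌊1869/23⌋ = 81
  ⌊1869/23^2⌋ = ⌊1869/529⌋ = 3
(the next term ⌊1869/23^3⌋ = 0, terminating the sum). Summing: v_23(1869!) = 81 + 3 = 84.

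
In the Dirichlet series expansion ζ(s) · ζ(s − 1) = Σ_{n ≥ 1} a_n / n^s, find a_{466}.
σ(466) = 702

In the product (Σ m^0/m^s)(Σ k / k^s) = Σ (Σ_{d | n} d) / n^s, the coefficient of 1/n^s is σ(n) = Σ_{d | n} d. For n = 466, divisors are [1, 2, 233, 466]; summing: σ(466) = 702.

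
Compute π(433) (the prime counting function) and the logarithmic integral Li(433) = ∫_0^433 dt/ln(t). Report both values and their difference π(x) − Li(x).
π(433) = 84;  Li(433) ≈ 90.89;  π(x) − Li(x) ≈ -6.89.

Direct count of primes ≤ 433 gives π(433) = 84. Numerical evaluation of the logarithmic integral gives Li(433) ≈ 90.89. The difference π(x) − Li(x) ≈ -6.89 is typically negative for small/moderate x (Li(x) overestimates), though Littlewood's theorem shows this sign changes infinitely often.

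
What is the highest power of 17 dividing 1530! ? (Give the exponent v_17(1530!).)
v_17(1530!) = 95

Legendre's formula: v_p(n!) = Σ_{k ≥ 1} ⌊n / p^k⌋. For p = 17, n = 1530, the terms are:
  ⌊1530/17^1⌋ = ⌊1530/17⌋ = 90
  ⌊1530/17^2⌋ = ⌊1530/289⌋ = 5
(the next term ⌊1530/17^3⌋ = 0, terminating the sum). Summing: v_17(1530!) = 90 + 5 = 95.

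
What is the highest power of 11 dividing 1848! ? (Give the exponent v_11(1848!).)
v_11(1848!) = 184

Legendre's formula: v_p(n!) = Σ_{k ≥ 1} ⌊n / p^k⌋. For p = 11, n = 1848, the terms are:
  ⌊1848/11^1⌋ = ⌊1848/11⌋ = 168
  ⌊1848/11^2⌋ = ⌊1848/121⌋ = 15
  ⌊1848/11^3⌋ = ⌊1848/1331⌋ = 1
(the next term ⌊1848/11^4⌋ = 0, terminating the sum). Summing: v_11(1848!) = 168 + 15 + 1 = 184.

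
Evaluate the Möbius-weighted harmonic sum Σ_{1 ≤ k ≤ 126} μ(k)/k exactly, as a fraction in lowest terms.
Σ μ(k)/k = 23090940688334333795050585396213953208427071/3161005464041760778814520629154366249327468699

Values of μ(k) for 1 ≤ k ≤ 126: μ(1) = 1, μ(2) = -1, μ(3) = -1, μ(5) = -1, μ(6) = 1, μ(7) = -1, μ(10) = 1, μ(11) = -1, μ(13) = -1, μ(14) = 1, μ(15) = 1, μ(17) = -1, μ(19) = -1, μ(21) = 1, μ(22) = 1, μ(23) = -1, μ(26) = 1, μ(29) = -1, μ(30) = -1, μ(31) = -1, μ(33) = 1, μ(34) = 1, μ(35) = 1, μ(37) = -1, μ(38) = 1, μ(39) = 1, μ(41) = -1, μ(42) = -1, μ(43) = -1, μ(46) = 1, μ(47) = -1, μ(51) = 1, μ(53) = -1, μ(55) = 1, μ(57) = 1, μ(58) = 1, μ(59) = -1, μ(61) = -1, μ(62) = 1, μ(65) = 1, μ(66) = -1, μ(67) = -1, μ(69) = 1, μ(70) = -1, μ(71) = -1, μ(73) = -1, μ(74) = 1, μ(77) = 1, μ(78) = -1, μ(79) = -1, μ(82) = 1, μ(83) = -1, μ(85) = 1, μ(86) = 1, μ(87) = 1, μ(89) = -1, μ(91) = 1, μ(93) = 1, μ(94) = 1, μ(95) = 1, μ(97) = -1, μ(101) = -1, μ(102) = -1, μ(103) = -1, μ(105) = -1, μ(106) = 1, μ(107) = -1, μ(109) = -1, μ(110) = -1, μ(111) = 1, μ(113) = -1, μ(114) = -1, μ(115) = 1, μ(118) = 1, μ(119) = 1, μ(122) = 1, μ(123) = 1, with μ = 0 on non-squarefree integers. Summing μ(k)/k for k where μ(k) ≠ 0 gives 23090940688334333795050585396213953208427071/3161005464041760778814520629154366249327468699 ≈ 0.0073. (PNT ⟺ this sum → 0 as n → ∞.)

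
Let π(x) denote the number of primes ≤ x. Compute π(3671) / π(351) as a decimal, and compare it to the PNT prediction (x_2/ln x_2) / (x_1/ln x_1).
π(3671)/π(351) = 512/70 ≈ 7.3143;  PNT prediction ≈ 7.4677.

π(351) = 70 and π(3671) = 512, so π(3671)/π(351) ≈ 7.3143. The PNT-predicted ratio is (3671/ln(3671)) / (351/ln(351)) ≈ 7.4677. The two agree to within a few percent, as expected.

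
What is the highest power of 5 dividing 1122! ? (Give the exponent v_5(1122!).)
v_5(1122!) = 277

Legendre's formula: v_p(n!) = Σ_{k ≥ 1} ⌊n / p^k⌋. For p = 5, n = 1122, the terms are:
  ⌊1122/5^1⌋ = ⌊1122/5⌋ = 224
  ⌊1122/5^2⌋ = ⌊1122/25⌋ = 44
  ⌊1122/5^3⌋ = ⌊1122/125⌋ = 8
  ⌊1122/5^4⌋ = ⌊1122/625⌋ = 1
(the next term ⌊1122/5^5⌋ = 0, terminating the sum). Summing: v_5(1122!) = 224 + 44 + 8 + 1 = 277.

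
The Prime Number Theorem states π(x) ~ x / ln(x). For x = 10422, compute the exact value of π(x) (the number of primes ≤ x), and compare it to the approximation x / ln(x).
π(10422) = 1274;  x/ln(x) ≈ 1126.50;  relative error ≈ 11.58%.

Directly count primes up to 10422: π(10422) = 1274. The PNT approximation gives 10422/ln(10422) ≈ 10422/9.25167 ≈ 1126.50. Relative error (π(x) − x/ln(x)) / π(x) ≈ 11.58%; the approximation is known to undercount slightly (Li(x) is a better estimate).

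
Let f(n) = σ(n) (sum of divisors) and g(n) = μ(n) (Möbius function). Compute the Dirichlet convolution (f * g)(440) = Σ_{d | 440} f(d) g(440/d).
(σ * μ)(440) = 440

Divisors of 440: [1, 2, 4, 5, 8, 10, 11, 20, 22, 40, 44, 55, 88, 110, 220, 440]. For each d | 440:
  d = 1: σ(1) · μ(440/1) = 1 · 0 = 0
  d = 2: σ(2) · μ(440/2) = 3 · 0 = 0
  d = 4: σ(4) · μ(440/4) = 7 · -1 = -7
  d = 5: σ(5) · μ(440/5) = 6 · 0 = 0
  d = 8: σ(8) · μ(440/8) = 15 · 1 = 15
  d = 10: σ(10) · μ(440/10) = 18 · 0 = 0
  d = 11: σ(11) · μ(440/11) = 12 · 0 = 0
  d = 20: σ(20) · μ(440/20) = 42 · 1 = 42
  d = 22: σ(22) · μ(440/22) = 36 · 0 = 0
  d = 40: σ(40) · μ(440/40) = 90 · -1 = -90
  d = 44: σ(44) · μ(440/44) = 84 · 1 = 84
  d = 55: σ(55) · μ(440/55) = 72 · 0 = 0
  d = 88: σ(88) · μ(440/88) = 180 · -1 = -180
  d = 110: σ(110) · μ(440/110) = 216 · 0 = 0
  d = 220: σ(220) · μ(440/220) = 504 · -1 = -504
  d = 440: σ(440) · μ(440/440) = 1080 · 1 = 1080
Summing: (σ * μ)(440) = 0 + 0 + -7 + 0 + 15 + 0 + 0 + 42 + 0 + -90 + 84 + 0 + -180 + 0 + -504 + 1080 = 440.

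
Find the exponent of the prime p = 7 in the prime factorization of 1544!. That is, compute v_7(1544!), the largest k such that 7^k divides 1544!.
v_7(1544!) = 255

Legendre's formula: v_p(n!) = Σ_{k ≥ 1} ⌊n / p^k⌋. For p = 7, n = 1544, the terms are:
  ⌊1544/7^1⌋ = ⌊1544/7⌋ = 220
  ⌊1544/7^2⌋ = ⌊1544/49⌋ = 31
  ⌊1544/7^3⌋ = ⌊1544/343⌋ = 4
(the next term ⌊1544/7^4⌋ = 0, terminating the sum). Summing: v_7(1544!) = 220 + 31 + 4 = 255.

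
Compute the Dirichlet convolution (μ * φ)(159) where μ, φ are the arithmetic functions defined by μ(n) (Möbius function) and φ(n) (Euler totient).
(μ * φ)(159) = 51

Divisors of 159: [1, 3, 53, 159]. For each d | 159:
  d = 1: μ(1) · φ(159/1) = 1 · 104 = 104
  d = 3: μ(3) · φ(159/3) = -1 · 52 = -52
  d = 53: μ(53) · φ(159/53) = -1 · 2 = -2
  d = 159: μ(159) · φ(159/159) = 1 · 1 = 1
Summing: (μ * φ)(159) = 104 + -52 + -2 + 1 = 51.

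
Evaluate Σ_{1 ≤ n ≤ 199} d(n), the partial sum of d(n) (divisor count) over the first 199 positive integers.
Σ_{n ≤ 199} d(n) = 1086

Compute d(n) for each 1 ≤ n ≤ 199: d(1) = 1, d(2) = 2, d(3) = 2, d(4) = 3, d(5) = 2, d(6) = 4, d(7) = 2, d(8) = 4, d(9) = 3, d(10) = 4, d(11) = 2, d(12) = 6, d(13) = 2, d(14) = 4, d(15) = 4, d(16) = 5, d(17) = 2, d(18) = 6, d(19) = 2, d(20) = 6, d(21) = 4, d(22) = 4, d(23) = 2, d(24) = 8, d(25) = 3, d(26) = 4, d(27) = 4, d(28) = 6, d(29) = 2, d(30) = 8, d(31) = 2, d(32) = 6, d(33) = 4, d(34) = 4, d(35) = 4, d(36) = 9, d(37) = 2, d(38) = 4, d(39) = 4, d(40) = 8, d(41) = 2, d(42) = 8, d(43) = 2, d(44) = 6, d(45) = 6, d(46) = 4, d(47) = 2, d(48) = 10, d(49) = 3, d(50) = 6, d(51) = 4, d(52) = 6, d(53) = 2, d(54) = 8, d(55) = 4, d(56) = 8, d(57) = 4, d(58) = 4, d(59) = 2, d(60) = 12, d(61) = 2, d(62) = 4, d(63) = 6, d(64) = 7, d(65) = 4, d(66) = 8, d(67) = 2, d(68) = 6, d(69) = 4, d(70) = 8, d(71) = 2, d(72) = 12, d(73) = 2, d(74) = 4, d(75) = 6, d(76) = 6, d(77) = 4, d(78) = 8, d(79) = 2, d(80) = 10, d(81) = 5, d(82) = 4, d(83) = 2, d(84) = 12, d(85) = 4, d(86) = 4, d(87) = 4, d(88) = 8, d(89) = 2, d(90) = 12, d(91) = 4, d(92) = 6, d(93) = 4, d(94) = 4, d(95) = 4, d(96) = 12, d(97) = 2, d(98) = 6, d(99) = 6, d(100) = 9, d(101) = 2, d(102) = 8, d(103) = 2, d(104) = 8, d(105) = 8, d(106) = 4, d(107) = 2, d(108) = 12, d(109) = 2, d(110) = 8, d(111) = 4, d(112) = 10, d(113) = 2, d(114) = 8, d(115) = 4, d(116) = 6, d(117) = 6, d(118) = 4, d(119) = 4, d(120) = 16, d(121) = 3, d(122) = 4, d(123) = 4, d(124) = 6, d(125) = 4, d(126) = 12, d(127) = 2, d(128) = 8, d(129) = 4, d(130) = 8, d(131) = 2, d(132) = 12, d(133) = 4, d(134) = 4, d(135) = 8, d(136) = 8, d(137) = 2, d(138) = 8, d(139) = 2, d(140) = 12, d(141) = 4, d(142) = 4, d(143) = 4, d(144) = 15, d(145) = 4, d(146) = 4, d(147) = 6, d(148) = 6, d(149) = 2, d(150) = 12, d(151) = 2, d(152) = 8, d(153) = 6, d(154) = 8, d(155) = 4, d(156) = 12, d(157) = 2, d(158) = 4, d(159) = 4, d(160) = 12, d(161) = 4, d(162) = 10, d(163) = 2, d(164) = 6, d(165) = 8, d(166) = 4, d(167) = 2, d(168) = 16, d(169) = 3, d(170) = 8, d(171) = 6, d(172) = 6, d(173) = 2, d(174) = 8, d(175) = 6, d(176) = 10, d(177) = 4, d(178) = 4, d(179) = 2, d(180) = 18, d(181) = 2, d(182) = 8, d(183) = 4, d(184) = 8, d(185) = 4, d(186) = 8, d(187) = 4, d(188) = 6, d(189) = 8, d(190) = 8, d(191) = 2, d(192) = 14, d(193) = 2, d(194) = 4, d(195) = 8, d(196) = 9, d(197) = 2, d(198) = 12, d(199) = 2. Summing all 199 values: 1086. (Dirichlet's divisor formula: Σ_{n ≤ x} d(n) = x ln(x) + (2γ − 1) x + O(√x). For x = 199, the asymptotic estimate is ≈ 1084.10.)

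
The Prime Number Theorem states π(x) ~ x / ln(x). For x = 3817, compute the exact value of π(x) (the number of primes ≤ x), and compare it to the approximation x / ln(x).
π(3817) = 529;  x/ln(x) ≈ 462.82;  relative error ≈ 12.51%.

Directly count primes up to 3817: π(3817) = 529. The PNT approximation gives 3817/ln(3817) ≈ 3817/8.24722 ≈ 462.82. Relative error (π(x) − x/ln(x)) / π(x) ≈ 12.51%; the approximation is known to undercount slightly (Li(x) is a better estimate).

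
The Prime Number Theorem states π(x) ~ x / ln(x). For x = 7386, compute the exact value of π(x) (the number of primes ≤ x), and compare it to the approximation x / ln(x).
π(7386) = 938;  x/ln(x) ≈ 829.20;  relative error ≈ 11.60%.

Directly count primes up to 7386: π(7386) = 938. The PNT approximation gives 7386/ln(7386) ≈ 7386/8.90734 ≈ 829.20. Relative error (π(x) − x/ln(x)) / π(x) ≈ 11.60%; the approximation is known to undercount slightly (Li(x) is a better estimate).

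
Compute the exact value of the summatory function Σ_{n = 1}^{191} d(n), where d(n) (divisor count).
Σ_{n ≤ 191} d(n) = 1033

Compute d(n) for each 1 ≤ n ≤ 191: d(1) = 1, d(2) = 2, d(3) = 2, d(4) = 3, d(5) = 2, d(6) = 4, d(7) = 2, d(8) = 4, d(9) = 3, d(10) = 4, d(11) = 2, d(12) = 6, d(13) = 2, d(14) = 4, d(15) = 4, d(16) = 5, d(17) = 2, d(18) = 6, d(19) = 2, d(20) = 6, d(21) = 4, d(22) = 4, d(23) = 2, d(24) = 8, d(25) = 3, d(26) = 4, d(27) = 4, d(28) = 6, d(29) = 2, d(30) = 8, d(31) = 2, d(32) = 6, d(33) = 4, d(34) = 4, d(35) = 4, d(36) = 9, d(37) = 2, d(38) = 4, d(39) = 4, d(40) = 8, d(41) = 2, d(42) = 8, d(43) = 2, d(44) = 6, d(45) = 6, d(46) = 4, d(47) = 2, d(48) = 10, d(49) = 3, d(50) = 6, d(51) = 4, d(52) = 6, d(53) = 2, d(54) = 8, d(55) = 4, d(56) = 8, d(57) = 4, d(58) = 4, d(59) = 2, d(60) = 12, d(61) = 2, d(62) = 4, d(63) = 6, d(64) = 7, d(65) = 4, d(66) = 8, d(67) = 2, d(68) = 6, d(69) = 4, d(70) = 8, d(71) = 2, d(72) = 12, d(73) = 2, d(74) = 4, d(75) = 6, d(76) = 6, d(77) = 4, d(78) = 8, d(79) = 2, d(80) = 10, d(81) = 5, d(82) = 4, d(83) = 2, d(84) = 12, d(85) = 4, d(86) = 4, d(87) = 4, d(88) = 8, d(89) = 2, d(90) = 12, d(91) = 4, d(92) = 6, d(93) = 4, d(94) = 4, d(95) = 4, d(96) = 12, d(97) = 2, d(98) = 6, d(99) = 6, d(100) = 9, d(101) = 2, d(102) = 8, d(103) = 2, d(104) = 8, d(105) = 8, d(106) = 4, d(107) = 2, d(108) = 12, d(109) = 2, d(110) = 8, d(111) = 4, d(112) = 10, d(113) = 2, d(114) = 8, d(115) = 4, d(116) = 6, d(117) = 6, d(118) = 4, d(119) = 4, d(120) = 16, d(121) = 3, d(122) = 4, d(123) = 4, d(124) = 6, d(125) = 4, d(126) = 12, d(127) = 2, d(128) = 8, d(129) = 4, d(130) = 8, d(131) = 2, d(132) = 12, d(133) = 4, d(134) = 4, d(135) = 8, d(136) = 8, d(137) = 2, d(138) = 8, d(139) = 2, d(140) = 12, d(141) = 4, d(142) = 4, d(143) = 4, d(144) = 15, d(145) = 4, d(146) = 4, d(147) = 6, d(148) = 6, d(149) = 2, d(150) = 12, d(151) = 2, d(152) = 8, d(153) = 6, d(154) = 8, d(155) = 4, d(156) = 12, d(157) = 2, d(158) = 4, d(159) = 4, d(160) = 12, d(161) = 4, d(162) = 10, d(163) = 2, d(164) = 6, d(165) = 8, d(166) = 4, d(167) = 2, d(168) = 16, d(169) = 3, d(170) = 8, d(171) = 6, d(172) = 6, d(173) = 2, d(174) = 8, d(175) = 6, d(176) = 10, d(177) = 4, d(178) = 4, d(179) = 2, d(180) = 18, d(181) = 2, d(182) = 8, d(183) = 4, d(184) = 8, d(185) = 4, d(186) = 8, d(187) = 4, d(188) = 6, d(189) = 8, d(190) = 8, d(191) = 2. Summing all 191 values: 1033. (Dirichlet's divisor formula: Σ_{n ≤ x} d(n) = x ln(x) + (2γ − 1) x + O(√x). For x = 191, the asymptotic estimate is ≈ 1032.68.)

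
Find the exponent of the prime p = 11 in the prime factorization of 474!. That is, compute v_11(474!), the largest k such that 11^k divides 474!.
v_11(474!) = 46

Legendre's formula: v_p(n!) = Σ_{k ≥ 1} ⌊n / p^k⌋. For p = 11, n = 474, the terms are:
  ⌊474/11^1⌋ = ⌊474/11⌋ = 43
  ⌊474/11^2⌋ = ⌊474/121⌋ = 3
(the next term ⌊474/11^3⌋ = 0, terminating the sum). Summing: v_11(474!) = 43 + 3 = 46.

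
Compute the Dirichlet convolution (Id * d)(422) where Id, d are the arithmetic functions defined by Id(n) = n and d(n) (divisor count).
(Id * d)(422) = 852

Divisors of 422: [1, 2, 211, 422]. For each d | 422:
  d = 1: Id(1) · d(422/1) = 1 · 4 = 4
  d = 2: Id(2) · d(422/2) = 2 · 2 = 4
  d = 211: Id(211) · d(422/211) = 211 · 2 = 422
  d = 422: Id(422) · d(422/422) = 422 · 1 = 422
Summing: (Id * d)(422) = 4 + 4 + 422 + 422 = 852.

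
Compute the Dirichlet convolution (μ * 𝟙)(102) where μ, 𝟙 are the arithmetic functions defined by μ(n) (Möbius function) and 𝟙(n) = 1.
(μ * 𝟙)(102) = 0

Divisors of 102: [1, 2, 3, 6, 17, 34, 51, 102]. For each d | 102:
  d = 1: μ(1) · 𝟙(102/1) = 1 · 1 = 1
  d = 2: μ(2) · 𝟙(102/2) = -1 · 1 = -1
  d = 3: μ(3) · 𝟙(102/3) = -1 · 1 = -1
  d = 6: μ(6) · 𝟙(102/6) = 1 · 1 = 1
  d = 17: μ(17) · 𝟙(102/17) = -1 · 1 = -1
  d = 34: μ(34) · 𝟙(102/34) = 1 · 1 = 1
  d = 51: μ(51) · 𝟙(102/51) = 1 · 1 = 1
  d = 102: μ(102) · 𝟙(102/102) = -1 · 1 = -1
Summing: (μ * 𝟙)(102) = 1 + -1 + -1 + 1 + -1 + 1 + 1 + -1 = 0.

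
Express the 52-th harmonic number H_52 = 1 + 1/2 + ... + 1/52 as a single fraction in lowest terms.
H_52 = 14063600165435720745359/3099044504245996706400

Direct summation: H_52 = 1 + 1/2 + ... + 1/52. The least common denominator is lcm(1, ..., 52) = 3099044504245996706400; over this denominator the numerator is 3099044504245996706400 + 1549522252122998353200 + 1033014834748665568800 + 774761126061499176600 + 619808900849199341280 + 516507417374332784400 + 442720643463713815200 + 387380563030749588300 + 344338278249555189600 + 309904450424599670640 + 281731318567817882400 + 258253708687166392200 + 238388038788153592800 + 221360321731856907600 + 206602966949733113760 + 193690281515374794150 + 182296735543882159200 + 172169139124777594800 + 163107605486631405600 + 154952225212299835320 + 147573547821237938400 + 140865659283908941200 + 134741065401999856800 + 129126854343583196100 + 123961780169839868256 + 119194019394076796400 + 114779426083185063200 + 110680160865928453800 + 106863603594689541600 + 103301483474866556880 + 99969177556322474400 + 96845140757687397075 + 93910439522605960800 + 91148367771941079600 + 88544128692742763040 + 86084569562388797400 + 83757959574216127200 + 81553802743315702800 + 79462679596051197600 + 77476112606149917660 + 75586451323073090400 + 73786773910618969200 + 72070802424325504800 + 70432829641954470600 + 68867655649911037920 + 67370532700999928400 + 65937117111616951200 + 64563427171791598050 + 63245806209101973600 + 61980890084919934128 + 60765578514627386400 + 59597009697038398200 = 14063600165435720745359, so H_52 = 14063600165435720745359/3099044504245996706400 (already in lowest terms) ≈ 4.53804. (The PNT-adjacent estimate ln(52) + γ ≈ 4.52846 matches within O(1/n).)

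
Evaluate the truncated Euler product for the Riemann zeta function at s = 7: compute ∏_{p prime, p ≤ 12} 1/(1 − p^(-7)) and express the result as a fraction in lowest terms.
∏ = 731210841345989812500/725156324600530054429

The primes p ≤ 12 are [2, 3, 5, 7, 11]. For each prime, (1 − 1/p^7)^(-1) = p^7 / (p^7 − 1). The product is (1 − 1/2^7)^(-1), (1 − 1/3^7)^(-1), (1 − 1/5^7)^(-1), (1 − 1/7^7)^(-1), (1 − 1/11^7)^(-1) = ∏ p^7 / (p^7 − 1) = 731210841345989812500/725156324600530054429.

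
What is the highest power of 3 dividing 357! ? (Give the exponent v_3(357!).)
v_3(357!) = 176

Legendre's formula: v_p(n!) = Σ_{k ≥ 1} ⌊n / p^k⌋. For p = 3, n = 357, the terms are:
  ⌊357/3^1⌋ = ⌊357/3⌋ = 119
  ⌊357/3^2⌋ = ⌊357/9⌋ = 39
  ⌊357/3^3⌋ = ⌊357/27⌋ = 13
  ⌊357/3^4⌋ = ⌊357/81⌋ = 4
  ⌊357/3^5⌋ = ⌊357/243⌋ = 1
(the next term ⌊357/3^6⌋ = 0, terminating the sum). Summing: v_3(357!) = 119 + 39 + 13 + 4 + 1 = 176.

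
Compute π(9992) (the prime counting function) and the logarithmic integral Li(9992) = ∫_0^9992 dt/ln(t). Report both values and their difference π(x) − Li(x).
π(9992) = 1229;  Li(9992) ≈ 1245.27;  π(x) − Li(x) ≈ -16.27.

Direct count of primes ≤ 9992 gives π(9992) = 1229. Numerical evaluation of the logarithmic integral gives Li(9992) ≈ 1245.27. The difference π(x) − Li(x) ≈ -16.27 is typically negative for small/moderate x (Li(x) overestimates), though Littlewood's theorem shows this sign changes infinitely often.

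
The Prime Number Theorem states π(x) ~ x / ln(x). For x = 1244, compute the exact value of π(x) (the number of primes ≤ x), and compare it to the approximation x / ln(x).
π(1244) = 203;  x/ln(x) ≈ 174.57;  relative error ≈ 14.00%.

Directly count primes up to 1244: π(1244) = 203. The PNT approximation gives 1244/ln(1244) ≈ 1244/7.12609 ≈ 174.57. Relative error (π(x) − x/ln(x)) / π(x) ≈ 14.00%; the approximation is known to undercount slightly (Li(x) is a better estimate).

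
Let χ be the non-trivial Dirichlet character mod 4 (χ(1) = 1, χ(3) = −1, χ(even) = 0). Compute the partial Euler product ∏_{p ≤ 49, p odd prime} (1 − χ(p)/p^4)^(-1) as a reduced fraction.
∏ = 424022009220093808147330044599350686845258380222853/428762185161728930691534489551822091105495385374720

The odd primes p ≤ 49 are [3, 5, 7, 11, 13, 17, 19, 23, 29, 31, 37, 41, 43, 47]. For each, χ(p) = 1 if p ≡ 1 mod 4, χ(p) = −1 if p ≡ 3 mod 4. Taking (1 − χ(p)/p^4)^(-1) = p^4/(p^4 − χ(p)): (1 − (-1)/3^4)^(-1) · (1 − (1)/5^4)^(-1) · (1 − (-1)/7^4)^(-1) · (1 − (-1)/11^4)^(-1) · (1 − (1)/13^4)^(-1) · (1 − (1)/17^4)^(-1) · (1 − (-1)/19^4)^(-1) · (1 − (-1)/23^4)^(-1) · (1 − (1)/29^4)^(-1) · (1 − (-1)/31^4)^(-1) · (1 − (1)/37^4)^(-1) · (1 − (1)/41^4)^(-1) · (1 − (-1)/43^4)^(-1) · (1 − (-1)/47^4)^(-1) = 424022009220093808147330044599350686845258380222853/428762185161728930691534489551822091105495385374720.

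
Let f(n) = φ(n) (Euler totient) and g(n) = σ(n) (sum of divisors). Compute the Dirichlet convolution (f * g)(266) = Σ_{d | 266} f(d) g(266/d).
(φ * σ)(266) = 2128

Divisors of 266: [1, 2, 7, 14, 19, 38, 133, 266]. For each d | 266:
  d = 1: φ(1) · σ(266/1) = 1 · 480 = 480
  d = 2: φ(2) · σ(266/2) = 1 · 160 = 160
  d = 7: φ(7) · σ(266/7) = 6 · 60 = 360
  d = 14: φ(14) · σ(266/14) = 6 · 20 = 120
  d = 19: φ(19) · σ(266/19) = 18 · 24 = 432
  d = 38: φ(38) · σ(266/38) = 18 · 8 = 144
  d = 133: φ(133) · σ(266/133) = 108 · 3 = 324
  d = 266: φ(266) · σ(266/266) = 108 · 1 = 108
Summing: (φ * σ)(266) = 480 + 160 + 360 + 120 + 432 + 144 + 324 + 108 = 2128.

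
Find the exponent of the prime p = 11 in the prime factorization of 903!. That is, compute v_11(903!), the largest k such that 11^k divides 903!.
v_11(903!) = 89

Legendre's formula: v_p(n!) = Σ_{k ≥ 1} ⌊n / p^k⌋. For p = 11, n = 903, the terms are:
  ⌊903/11^1⌋ = ⌊903/11⌋ = 82
  ⌊903/11^2⌋ = ⌊903/121⌋ = 7
(the next term ⌊903/11^3⌋ = 0, terminating the sum). Summing: v_11(903!) = 82 + 7 = 89.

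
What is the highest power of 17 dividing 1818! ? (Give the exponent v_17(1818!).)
v_17(1818!) = 112

Legendre's formula: v_p(n!) = Σ_{k ≥ 1} ⌊n / p^k⌋. For p = 17, n = 1818, the terms are:
  ⌊1818/17^1⌋ = ⌊1818/17⌋ = 106
  ⌊1818/17^2⌋ = ⌊1818/289⌋ = 6
(the next term ⌊1818/17^3⌋ = 0, terminating the sum). Summing: v_17(1818!) = 106 + 6 = 112.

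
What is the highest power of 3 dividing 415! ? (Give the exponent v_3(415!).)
v_3(415!) = 205

Legendre's formula: v_p(n!) = Σ_{k ≥ 1} ⌊n / p^k⌋. For p = 3, n = 415, the terms are:
  ⌊415/3^1⌋ = ⌊415/3⌋ = 138
  ⌊415/3^2⌋ = ⌊415/9⌋ = 46
  ⌊415/3^3⌋ = ⌊415/27⌋ = 15
  ⌊415/3^4⌋ = ⌊415/81⌋ = 5
  ⌊415/3^5⌋ = ⌊415/243⌋ = 1
(the next term ⌊415/3^6⌋ = 0, terminating the sum). Summing: v_3(415!) = 138 + 46 + 15 + 5 + 1 = 205.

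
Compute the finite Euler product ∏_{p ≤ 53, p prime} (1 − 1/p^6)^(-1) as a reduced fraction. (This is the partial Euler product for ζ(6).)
∏ = 16399916697843255011967930971578711261087839227653922144798329822985430357794635/16120340632419383592544649060829667066167081196619966516987203957241678930116608

The primes p ≤ 53 are [2, 3, 5, 7, 11, 13, 17, 19, 23, 29, 31, 37, 41, 43, 47, 53]. For each prime, (1 − 1/p^6)^(-1) = p^6 / (p^6 − 1). The product is (1 − 1/2^6)^(-1), (1 − 1/3^6)^(-1), (1 − 1/5^6)^(-1), (1 − 1/7^6)^(-1), (1 − 1/11^6)^(-1), (1 − 1/13^6)^(-1), (1 − 1/17^6)^(-1), (1 − 1/19^6)^(-1), (1 − 1/23^6)^(-1), (1 − 1/29^6)^(-1), (1 − 1/31^6)^(-1), (1 − 1/37^6)^(-1), (1 − 1/41^6)^(-1), (1 − 1/43^6)^(-1), (1 − 1/47^6)^(-1), (1 − 1/53^6)^(-1) = ∏ p^6 / (p^6 − 1) = 16399916697843255011967930971578711261087839227653922144798329822985430357794635/16120340632419383592544649060829667066167081196619966516987203957241678930116608.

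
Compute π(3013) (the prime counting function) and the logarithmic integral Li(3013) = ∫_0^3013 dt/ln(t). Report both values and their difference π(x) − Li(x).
π(3013) = 432;  Li(3013) ≈ 444.38;  π(x) − Li(x) ≈ -12.38.

Direct count of primes ≤ 3013 gives π(3013) = 432. Numerical evaluation of the logarithmic integral gives Li(3013) ≈ 444.38. The difference π(x) − Li(x) ≈ -12.38 is typically negative for small/moderate x (Li(x) overestimates), though Littlewood's theorem shows this sign changes infinitely often.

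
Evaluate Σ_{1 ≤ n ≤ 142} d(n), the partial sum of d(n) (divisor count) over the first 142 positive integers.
Σ_{n ≤ 142} d(n) = 727

Compute d(n) for each 1 ≤ n ≤ 142: d(1) = 1, d(2) = 2, d(3) = 2, d(4) = 3, d(5) = 2, d(6) = 4, d(7) = 2, d(8) = 4, d(9) = 3, d(10) = 4, d(11) = 2, d(12) = 6, d(13) = 2, d(14) = 4, d(15) = 4, d(16) = 5, d(17) = 2, d(18) = 6, d(19) = 2, d(20) = 6, d(21) = 4, d(22) = 4, d(23) = 2, d(24) = 8, d(25) = 3, d(26) = 4, d(27) = 4, d(28) = 6, d(29) = 2, d(30) = 8, d(31) = 2, d(32) = 6, d(33) = 4, d(34) = 4, d(35) = 4, d(36) = 9, d(37) = 2, d(38) = 4, d(39) = 4, d(40) = 8, d(41) = 2, d(42) = 8, d(43) = 2, d(44) = 6, d(45) = 6, d(46) = 4, d(47) = 2, d(48) = 10, d(49) = 3, d(50) = 6, d(51) = 4, d(52) = 6, d(53) = 2, d(54) = 8, d(55) = 4, d(56) = 8, d(57) = 4, d(58) = 4, d(59) = 2, d(60) = 12, d(61) = 2, d(62) = 4, d(63) = 6, d(64) = 7, d(65) = 4, d(66) = 8, d(67) = 2, d(68) = 6, d(69) = 4, d(70) = 8, d(71) = 2, d(72) = 12, d(73) = 2, d(74) = 4, d(75) = 6, d(76) = 6, d(77) = 4, d(78) = 8, d(79) = 2, d(80) = 10, d(81) = 5, d(82) = 4, d(83) = 2, d(84) = 12, d(85) = 4, d(86) = 4, d(87) = 4, d(88) = 8, d(89) = 2, d(90) = 12, d(91) = 4, d(92) = 6, d(93) = 4, d(94) = 4, d(95) = 4, d(96) = 12, d(97) = 2, d(98) = 6, d(99) = 6, d(100) = 9, d(101) = 2, d(102) = 8, d(103) = 2, d(104) = 8, d(105) = 8, d(106) = 4, d(107) = 2, d(108) = 12, d(109) = 2, d(110) = 8, d(111) = 4, d(112) = 10, d(113) = 2, d(114) = 8, d(115) = 4, d(116) = 6, d(117) = 6, d(118) = 4, d(119) = 4, d(120) = 16, d(121) = 3, d(122) = 4, d(123) = 4, d(124) = 6, d(125) = 4, d(126) = 12, d(127) = 2, d(128) = 8, d(129) = 4, d(130) = 8, d(131) = 2, d(132) = 12, d(133) = 4, d(134) = 4, d(135) = 8, d(136) = 8, d(137) = 2, d(138) = 8, d(139) = 2, d(140) = 12, d(141) = 4, d(142) = 4. Summing all 142 values: 727. (Dirichlet's divisor formula: Σ_{n ≤ x} d(n) = x ln(x) + (2γ − 1) x + O(√x). For x = 142, the asymptotic estimate is ≈ 725.66.)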